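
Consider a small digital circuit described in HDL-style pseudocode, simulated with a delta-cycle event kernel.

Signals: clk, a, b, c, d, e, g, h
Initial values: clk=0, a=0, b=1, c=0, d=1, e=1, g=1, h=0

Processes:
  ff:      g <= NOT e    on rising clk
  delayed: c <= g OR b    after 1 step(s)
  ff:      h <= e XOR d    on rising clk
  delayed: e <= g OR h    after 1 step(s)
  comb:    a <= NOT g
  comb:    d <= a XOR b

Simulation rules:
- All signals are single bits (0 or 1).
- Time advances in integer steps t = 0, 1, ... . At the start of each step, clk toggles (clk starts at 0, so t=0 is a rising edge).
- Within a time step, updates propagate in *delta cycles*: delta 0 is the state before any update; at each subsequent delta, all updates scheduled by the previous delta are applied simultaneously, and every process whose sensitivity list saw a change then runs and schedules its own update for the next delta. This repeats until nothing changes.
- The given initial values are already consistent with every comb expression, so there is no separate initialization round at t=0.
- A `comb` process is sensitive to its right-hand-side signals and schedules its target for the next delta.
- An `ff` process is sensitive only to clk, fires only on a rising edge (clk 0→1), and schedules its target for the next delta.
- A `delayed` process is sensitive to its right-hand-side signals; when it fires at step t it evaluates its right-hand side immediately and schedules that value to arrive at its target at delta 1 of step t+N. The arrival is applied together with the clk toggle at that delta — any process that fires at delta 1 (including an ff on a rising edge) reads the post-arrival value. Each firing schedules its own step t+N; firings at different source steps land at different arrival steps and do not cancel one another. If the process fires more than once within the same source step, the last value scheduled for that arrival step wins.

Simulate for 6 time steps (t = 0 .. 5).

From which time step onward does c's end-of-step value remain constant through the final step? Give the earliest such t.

t=0 Δ0: c=0 e=1 a=0 clk=0 b=1 h=0 g=1 d=1
  Δ1: clk:0→1
  Δ2: g:1→0
  Δ3: a:0→1
  Δ4: d:1→0
  (4Δ to stable)
t=1 Δ0: c=0 e=1 a=1 clk=1 b=1 h=0 g=0 d=0
  Δ1: c:0→1, e:1→0, clk:1→0
  (1Δ to stable)
t=2 Δ0: c=1 e=0 a=1 clk=0 b=1 h=0 g=0 d=0
  Δ1: clk:0→1
  Δ2: g:0→1
  Δ3: a:1→0
  Δ4: d:0→1
  (4Δ to stable)
t=3 Δ0: c=1 e=0 a=0 clk=1 b=1 h=0 g=1 d=1
  Δ1: e:0→1, clk:1→0
  (1Δ to stable)
t=4 Δ0: c=1 e=1 a=0 clk=0 b=1 h=0 g=1 d=1
  Δ1: clk:0→1
  Δ2: g:1→0
  Δ3: a:0→1
  Δ4: d:1→0
  (4Δ to stable)
t=5 Δ0: c=1 e=1 a=1 clk=1 b=1 h=0 g=0 d=0
  Δ1: e:1→0, clk:1→0
  (1Δ to stable)

1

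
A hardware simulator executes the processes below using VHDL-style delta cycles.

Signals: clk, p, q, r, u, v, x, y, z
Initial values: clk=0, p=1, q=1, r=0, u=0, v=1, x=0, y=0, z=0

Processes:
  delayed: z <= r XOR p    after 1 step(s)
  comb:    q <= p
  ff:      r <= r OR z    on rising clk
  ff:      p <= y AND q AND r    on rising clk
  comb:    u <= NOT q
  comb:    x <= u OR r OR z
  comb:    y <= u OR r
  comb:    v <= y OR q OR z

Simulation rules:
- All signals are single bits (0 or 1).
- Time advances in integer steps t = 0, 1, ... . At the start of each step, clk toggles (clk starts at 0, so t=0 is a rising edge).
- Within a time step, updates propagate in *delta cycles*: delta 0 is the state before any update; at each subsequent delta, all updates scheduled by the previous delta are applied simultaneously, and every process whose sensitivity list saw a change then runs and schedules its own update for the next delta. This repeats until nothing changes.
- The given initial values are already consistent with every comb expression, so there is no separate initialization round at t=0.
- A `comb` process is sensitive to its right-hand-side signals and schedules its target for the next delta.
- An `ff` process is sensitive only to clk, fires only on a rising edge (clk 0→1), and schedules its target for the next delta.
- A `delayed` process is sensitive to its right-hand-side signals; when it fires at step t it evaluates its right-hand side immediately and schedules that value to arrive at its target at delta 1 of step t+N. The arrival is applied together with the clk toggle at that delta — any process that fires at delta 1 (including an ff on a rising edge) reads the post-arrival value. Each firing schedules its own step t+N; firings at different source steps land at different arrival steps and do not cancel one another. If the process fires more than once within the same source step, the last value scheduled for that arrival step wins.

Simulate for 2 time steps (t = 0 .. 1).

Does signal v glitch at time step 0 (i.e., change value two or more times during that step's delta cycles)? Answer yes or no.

yes

t=0 Δ0: p=1 q=1 r=0 u=0 z=0 v=1 y=0 clk=0 x=0
  Δ1: clk:0→1
  Δ2: p:1→0
  Δ3: q:1→0
  Δ4: u:0→1, v:1→0
  Δ5: y:0→1, x:0→1
  Δ6: v:0→1
  (6Δ to stable)
t=1 Δ0: p=0 q=0 r=0 u=1 z=0 v=1 y=1 clk=1 x=1
  Δ1: clk:1→0
  (1Δ to stable)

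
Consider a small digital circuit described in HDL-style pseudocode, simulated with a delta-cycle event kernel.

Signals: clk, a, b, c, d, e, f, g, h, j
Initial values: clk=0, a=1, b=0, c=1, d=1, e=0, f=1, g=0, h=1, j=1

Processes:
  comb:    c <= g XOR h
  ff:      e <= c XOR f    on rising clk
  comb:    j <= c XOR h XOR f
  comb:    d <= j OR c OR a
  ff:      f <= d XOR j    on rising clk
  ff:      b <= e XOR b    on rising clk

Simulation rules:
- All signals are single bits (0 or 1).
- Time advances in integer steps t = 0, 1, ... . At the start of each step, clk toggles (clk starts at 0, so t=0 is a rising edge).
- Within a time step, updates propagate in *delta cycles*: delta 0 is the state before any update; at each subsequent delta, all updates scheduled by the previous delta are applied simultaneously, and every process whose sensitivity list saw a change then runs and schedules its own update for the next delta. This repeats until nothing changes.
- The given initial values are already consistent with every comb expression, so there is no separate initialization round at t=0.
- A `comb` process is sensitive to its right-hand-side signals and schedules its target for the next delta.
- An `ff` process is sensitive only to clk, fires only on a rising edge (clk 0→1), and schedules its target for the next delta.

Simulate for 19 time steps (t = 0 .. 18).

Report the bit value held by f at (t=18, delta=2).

1

t=0 Δ0: f=1 d=1 c=1 h=1 b=0 clk=0 j=1 e=0 g=0 a=1
  Δ1: clk:0→1
  Δ2: f:1→0
  Δ3: j:1→0
  (3Δ to stable)
t=1 Δ0: f=0 d=1 c=1 h=1 b=0 clk=1 j=0 e=0 g=0 a=1
  Δ1: clk:1→0
  (1Δ to stable)
t=2 Δ0: f=0 d=1 c=1 h=1 b=0 clk=0 j=0 e=0 g=0 a=1
  Δ1: clk:0→1
  Δ2: f:0→1, e:0→1
  Δ3: j:0→1
  (3Δ to stable)
t=3 Δ0: f=1 d=1 c=1 h=1 b=0 clk=1 j=1 e=1 g=0 a=1
  Δ1: clk:1→0
  (1Δ to stable)
t=4 Δ0: f=1 d=1 c=1 h=1 b=0 clk=0 j=1 e=1 g=0 a=1
  Δ1: clk:0→1
  Δ2: f:1→0, b:0→1, e:1→0
  Δ3: j:1→0
  (3Δ to stable)
t=5 Δ0: f=0 d=1 c=1 h=1 b=1 clk=1 j=0 e=0 g=0 a=1
  Δ1: clk:1→0
  (1Δ to stable)
t=6 Δ0: f=0 d=1 c=1 h=1 b=1 clk=0 j=0 e=0 g=0 a=1
  Δ1: clk:0→1
  Δ2: f:0→1, e:0→1
  Δ3: j:0→1
  (3Δ to stable)
t=7 Δ0: f=1 d=1 c=1 h=1 b=1 clk=1 j=1 e=1 g=0 a=1
  Δ1: clk:1→0
  (1Δ to stable)
t=8 Δ0: f=1 d=1 c=1 h=1 b=1 clk=0 j=1 e=1 g=0 a=1
  Δ1: clk:0→1
  Δ2: f:1→0, b:1→0, e:1→0
  Δ3: j:1→0
  (3Δ to stable)
t=9 Δ0: f=0 d=1 c=1 h=1 b=0 clk=1 j=0 e=0 g=0 a=1
  Δ1: clk:1→0
  (1Δ to stable)
t=10 Δ0: f=0 d=1 c=1 h=1 b=0 clk=0 j=0 e=0 g=0 a=1
  Δ1: clk:0→1
  Δ2: f:0→1, e:0→1
  Δ3: j:0→1
  (3Δ to stable)
t=11 Δ0: f=1 d=1 c=1 h=1 b=0 clk=1 j=1 e=1 g=0 a=1
  Δ1: clk:1→0
  (1Δ to stable)
t=12 Δ0: f=1 d=1 c=1 h=1 b=0 clk=0 j=1 e=1 g=0 a=1
  Δ1: clk:0→1
  Δ2: f:1→0, b:0→1, e:1→0
  Δ3: j:1→0
  (3Δ to stable)
t=13 Δ0: f=0 d=1 c=1 h=1 b=1 clk=1 j=0 e=0 g=0 a=1
  Δ1: clk:1→0
  (1Δ to stable)
t=14 Δ0: f=0 d=1 c=1 h=1 b=1 clk=0 j=0 e=0 g=0 a=1
  Δ1: clk:0→1
  Δ2: f:0→1, e:0→1
  Δ3: j:0→1
  (3Δ to stable)
t=15 Δ0: f=1 d=1 c=1 h=1 b=1 clk=1 j=1 e=1 g=0 a=1
  Δ1: clk:1→0
  (1Δ to stable)
t=16 Δ0: f=1 d=1 c=1 h=1 b=1 clk=0 j=1 e=1 g=0 a=1
  Δ1: clk:0→1
  Δ2: f:1→0, b:1→0, e:1→0
  Δ3: j:1→0
  (3Δ to stable)
t=17 Δ0: f=0 d=1 c=1 h=1 b=0 clk=1 j=0 e=0 g=0 a=1
  Δ1: clk:1→0
  (1Δ to stable)
t=18 Δ0: f=0 d=1 c=1 h=1 b=0 clk=0 j=0 e=0 g=0 a=1
  Δ1: clk:0→1
  Δ2: f:0→1, e:0→1
  Δ3: j:0→1
  (3Δ to stable)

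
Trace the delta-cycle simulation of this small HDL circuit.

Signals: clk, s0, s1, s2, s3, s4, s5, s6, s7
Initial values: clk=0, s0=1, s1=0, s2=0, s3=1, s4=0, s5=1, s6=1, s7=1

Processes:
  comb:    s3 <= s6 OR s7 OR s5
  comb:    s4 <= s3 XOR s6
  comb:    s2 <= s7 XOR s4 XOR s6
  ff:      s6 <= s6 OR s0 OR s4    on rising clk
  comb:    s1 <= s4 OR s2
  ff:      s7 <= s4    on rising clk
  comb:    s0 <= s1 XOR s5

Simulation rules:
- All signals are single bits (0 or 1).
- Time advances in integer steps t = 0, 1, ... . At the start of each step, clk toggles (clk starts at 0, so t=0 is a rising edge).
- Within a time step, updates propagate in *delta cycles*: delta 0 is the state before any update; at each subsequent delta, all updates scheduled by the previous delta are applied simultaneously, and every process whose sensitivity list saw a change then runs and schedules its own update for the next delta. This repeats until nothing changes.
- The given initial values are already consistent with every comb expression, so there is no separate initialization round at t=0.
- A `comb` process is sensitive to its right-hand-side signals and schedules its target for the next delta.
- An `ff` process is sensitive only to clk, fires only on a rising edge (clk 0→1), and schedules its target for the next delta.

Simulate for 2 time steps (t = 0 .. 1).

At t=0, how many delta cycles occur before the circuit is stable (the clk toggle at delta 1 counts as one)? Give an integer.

5

t=0 Δ0: s3=1 s1=0 s7=1 s6=1 s4=0 s5=1 s0=1 clk=0 s2=0
  Δ1: clk:0→1
  Δ2: s7:1→0
  Δ3: s2:0→1
  Δ4: s1:0→1
  Δ5: s0:1→0
  (5Δ to stable)
t=1 Δ0: s3=1 s1=1 s7=0 s6=1 s4=0 s5=1 s0=0 clk=1 s2=1
  Δ1: clk:1→0
  (1Δ to stable)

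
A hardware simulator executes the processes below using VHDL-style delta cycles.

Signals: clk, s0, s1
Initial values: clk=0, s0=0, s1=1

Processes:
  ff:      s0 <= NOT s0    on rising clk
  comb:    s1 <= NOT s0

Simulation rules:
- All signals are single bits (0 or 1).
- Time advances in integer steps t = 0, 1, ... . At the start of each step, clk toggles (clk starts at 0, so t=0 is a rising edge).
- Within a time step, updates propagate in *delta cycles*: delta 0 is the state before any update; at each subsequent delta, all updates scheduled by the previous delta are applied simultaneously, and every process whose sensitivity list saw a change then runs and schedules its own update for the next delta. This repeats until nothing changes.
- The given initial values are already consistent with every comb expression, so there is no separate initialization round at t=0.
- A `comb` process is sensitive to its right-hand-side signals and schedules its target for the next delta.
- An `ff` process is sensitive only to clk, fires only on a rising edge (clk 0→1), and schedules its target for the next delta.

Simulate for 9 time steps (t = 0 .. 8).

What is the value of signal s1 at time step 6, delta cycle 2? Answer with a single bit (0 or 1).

0

t=0 Δ0: s0=0 s1=1 clk=0
  Δ1: clk:0→1
  Δ2: s0:0→1
  Δ3: s1:1→0
  (3Δ to stable)
t=1 Δ0: s0=1 s1=0 clk=1
  Δ1: clk:1→0
  (1Δ to stable)
t=2 Δ0: s0=1 s1=0 clk=0
  Δ1: clk:0→1
  Δ2: s0:1→0
  Δ3: s1:0→1
  (3Δ to stable)
t=3 Δ0: s0=0 s1=1 clk=1
  Δ1: clk:1→0
  (1Δ to stable)
t=4 Δ0: s0=0 s1=1 clk=0
  Δ1: clk:0→1
  Δ2: s0:0→1
  Δ3: s1:1→0
  (3Δ to stable)
t=5 Δ0: s0=1 s1=0 clk=1
  Δ1: clk:1→0
  (1Δ to stable)
t=6 Δ0: s0=1 s1=0 clk=0
  Δ1: clk:0→1
  Δ2: s0:1→0
  Δ3: s1:0→1
  (3Δ to stable)
t=7 Δ0: s0=0 s1=1 clk=1
  Δ1: clk:1→0
  (1Δ to stable)
t=8 Δ0: s0=0 s1=1 clk=0
  Δ1: clk:0→1
  Δ2: s0:0→1
  Δ3: s1:1→0
  (3Δ to stable)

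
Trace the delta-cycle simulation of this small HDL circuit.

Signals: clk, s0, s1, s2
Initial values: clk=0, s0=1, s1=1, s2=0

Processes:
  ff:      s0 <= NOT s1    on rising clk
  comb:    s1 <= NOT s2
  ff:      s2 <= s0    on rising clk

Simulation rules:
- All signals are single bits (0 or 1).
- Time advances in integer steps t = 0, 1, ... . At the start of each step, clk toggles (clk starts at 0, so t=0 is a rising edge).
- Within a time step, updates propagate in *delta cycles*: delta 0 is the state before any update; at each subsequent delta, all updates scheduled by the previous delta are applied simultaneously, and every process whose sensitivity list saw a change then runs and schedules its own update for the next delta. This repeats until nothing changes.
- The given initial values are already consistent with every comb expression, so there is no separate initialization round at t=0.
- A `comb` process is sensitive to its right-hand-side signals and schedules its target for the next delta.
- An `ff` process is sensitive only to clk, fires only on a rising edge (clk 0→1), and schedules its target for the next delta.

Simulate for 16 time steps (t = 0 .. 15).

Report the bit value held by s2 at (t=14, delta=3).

0

t=0 Δ0: s0=1 clk=0 s2=0 s1=1
  Δ1: clk:0→1
  Δ2: s0:1→0, s2:0→1
  Δ3: s1:1→0
  (3Δ to stable)
t=1 Δ0: s0=0 clk=1 s2=1 s1=0
  Δ1: clk:1→0
  (1Δ to stable)
t=2 Δ0: s0=0 clk=0 s2=1 s1=0
  Δ1: clk:0→1
  Δ2: s0:0→1, s2:1→0
  Δ3: s1:0→1
  (3Δ to stable)
t=3 Δ0: s0=1 clk=1 s2=0 s1=1
  Δ1: clk:1→0
  (1Δ to stable)
t=4 Δ0: s0=1 clk=0 s2=0 s1=1
  Δ1: clk:0→1
  Δ2: s0:1→0, s2:0→1
  Δ3: s1:1→0
  (3Δ to stable)
t=5 Δ0: s0=0 clk=1 s2=1 s1=0
  Δ1: clk:1→0
  (1Δ to stable)
t=6 Δ0: s0=0 clk=0 s2=1 s1=0
  Δ1: clk:0→1
  Δ2: s0:0→1, s2:1→0
  Δ3: s1:0→1
  (3Δ to stable)
t=7 Δ0: s0=1 clk=1 s2=0 s1=1
  Δ1: clk:1→0
  (1Δ to stable)
t=8 Δ0: s0=1 clk=0 s2=0 s1=1
  Δ1: clk:0→1
  Δ2: s0:1→0, s2:0→1
  Δ3: s1:1→0
  (3Δ to stable)
t=9 Δ0: s0=0 clk=1 s2=1 s1=0
  Δ1: clk:1→0
  (1Δ to stable)
t=10 Δ0: s0=0 clk=0 s2=1 s1=0
  Δ1: clk:0→1
  Δ2: s0:0→1, s2:1→0
  Δ3: s1:0→1
  (3Δ to stable)
t=11 Δ0: s0=1 clk=1 s2=0 s1=1
  Δ1: clk:1→0
  (1Δ to stable)
t=12 Δ0: s0=1 clk=0 s2=0 s1=1
  Δ1: clk:0→1
  Δ2: s0:1→0, s2:0→1
  Δ3: s1:1→0
  (3Δ to stable)
t=13 Δ0: s0=0 clk=1 s2=1 s1=0
  Δ1: clk:1→0
  (1Δ to stable)
t=14 Δ0: s0=0 clk=0 s2=1 s1=0
  Δ1: clk:0→1
  Δ2: s0:0→1, s2:1→0
  Δ3: s1:0→1
  (3Δ to stable)
t=15 Δ0: s0=1 clk=1 s2=0 s1=1
  Δ1: clk:1→0
  (1Δ to stable)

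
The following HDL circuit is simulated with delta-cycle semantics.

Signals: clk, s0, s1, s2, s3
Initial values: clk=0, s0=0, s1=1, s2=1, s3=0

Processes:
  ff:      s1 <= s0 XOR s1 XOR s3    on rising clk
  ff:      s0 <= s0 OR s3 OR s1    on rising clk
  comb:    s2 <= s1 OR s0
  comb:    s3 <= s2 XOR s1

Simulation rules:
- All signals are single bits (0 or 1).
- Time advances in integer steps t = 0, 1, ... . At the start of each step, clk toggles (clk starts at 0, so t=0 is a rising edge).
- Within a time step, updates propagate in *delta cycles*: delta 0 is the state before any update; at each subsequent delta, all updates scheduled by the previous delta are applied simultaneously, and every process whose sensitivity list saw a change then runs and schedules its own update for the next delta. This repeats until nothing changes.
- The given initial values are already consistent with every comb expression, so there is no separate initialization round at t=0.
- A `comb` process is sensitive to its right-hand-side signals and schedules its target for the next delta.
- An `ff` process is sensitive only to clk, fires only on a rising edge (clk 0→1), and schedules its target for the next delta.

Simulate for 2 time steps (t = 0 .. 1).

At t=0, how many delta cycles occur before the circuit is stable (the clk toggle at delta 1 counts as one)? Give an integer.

[bits: clk,s3,s2,s0,s1]
t=0: Δ0=00101 Δ1=10101 Δ2=10111 | 2Δ
t=1: Δ0=10111 Δ1=00111 | 1Δ

2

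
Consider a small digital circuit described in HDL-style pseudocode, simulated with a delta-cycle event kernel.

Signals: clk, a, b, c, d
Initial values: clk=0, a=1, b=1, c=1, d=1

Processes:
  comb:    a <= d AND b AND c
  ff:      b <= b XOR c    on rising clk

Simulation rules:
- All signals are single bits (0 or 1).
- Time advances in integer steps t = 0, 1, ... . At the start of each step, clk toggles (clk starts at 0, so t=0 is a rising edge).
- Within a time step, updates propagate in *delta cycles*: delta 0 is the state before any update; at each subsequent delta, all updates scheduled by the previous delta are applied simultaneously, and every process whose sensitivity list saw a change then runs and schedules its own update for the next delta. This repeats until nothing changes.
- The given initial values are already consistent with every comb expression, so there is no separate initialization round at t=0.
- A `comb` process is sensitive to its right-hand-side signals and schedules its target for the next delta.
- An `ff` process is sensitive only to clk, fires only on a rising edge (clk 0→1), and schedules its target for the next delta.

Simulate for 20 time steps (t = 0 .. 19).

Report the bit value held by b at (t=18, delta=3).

[bits: a,c,d,clk,b]
t=0: Δ0=11101 Δ1=11111 Δ2=11110 Δ3=01110 | 3Δ
t=1: Δ0=01110 Δ1=01100 | 1Δ
t=2: Δ0=01100 Δ1=01110 Δ2=01111 Δ3=11111 | 3Δ
t=3: Δ0=11111 Δ1=11101 | 1Δ
t=4: Δ0=11101 Δ1=11111 Δ2=11110 Δ3=01110 | 3Δ
t=5: Δ0=01110 Δ1=01100 | 1Δ
t=6: Δ0=01100 Δ1=01110 Δ2=01111 Δ3=11111 | 3Δ
t=7: Δ0=11111 Δ1=11101 | 1Δ
t=8: Δ0=11101 Δ1=11111 Δ2=11110 Δ3=01110 | 3Δ
t=9: Δ0=01110 Δ1=01100 | 1Δ
t=10: Δ0=01100 Δ1=01110 Δ2=01111 Δ3=11111 | 3Δ
t=11: Δ0=11111 Δ1=11101 | 1Δ
t=12: Δ0=11101 Δ1=11111 Δ2=11110 Δ3=01110 | 3Δ
t=13: Δ0=01110 Δ1=01100 | 1Δ
t=14: Δ0=01100 Δ1=01110 Δ2=01111 Δ3=11111 | 3Δ
t=15: Δ0=11111 Δ1=11101 | 1Δ
t=16: Δ0=11101 Δ1=11111 Δ2=11110 Δ3=01110 | 3Δ
t=17: Δ0=01110 Δ1=01100 | 1Δ
t=18: Δ0=01100 Δ1=01110 Δ2=01111 Δ3=11111 | 3Δ
t=19: Δ0=11111 Δ1=11101 | 1Δ

1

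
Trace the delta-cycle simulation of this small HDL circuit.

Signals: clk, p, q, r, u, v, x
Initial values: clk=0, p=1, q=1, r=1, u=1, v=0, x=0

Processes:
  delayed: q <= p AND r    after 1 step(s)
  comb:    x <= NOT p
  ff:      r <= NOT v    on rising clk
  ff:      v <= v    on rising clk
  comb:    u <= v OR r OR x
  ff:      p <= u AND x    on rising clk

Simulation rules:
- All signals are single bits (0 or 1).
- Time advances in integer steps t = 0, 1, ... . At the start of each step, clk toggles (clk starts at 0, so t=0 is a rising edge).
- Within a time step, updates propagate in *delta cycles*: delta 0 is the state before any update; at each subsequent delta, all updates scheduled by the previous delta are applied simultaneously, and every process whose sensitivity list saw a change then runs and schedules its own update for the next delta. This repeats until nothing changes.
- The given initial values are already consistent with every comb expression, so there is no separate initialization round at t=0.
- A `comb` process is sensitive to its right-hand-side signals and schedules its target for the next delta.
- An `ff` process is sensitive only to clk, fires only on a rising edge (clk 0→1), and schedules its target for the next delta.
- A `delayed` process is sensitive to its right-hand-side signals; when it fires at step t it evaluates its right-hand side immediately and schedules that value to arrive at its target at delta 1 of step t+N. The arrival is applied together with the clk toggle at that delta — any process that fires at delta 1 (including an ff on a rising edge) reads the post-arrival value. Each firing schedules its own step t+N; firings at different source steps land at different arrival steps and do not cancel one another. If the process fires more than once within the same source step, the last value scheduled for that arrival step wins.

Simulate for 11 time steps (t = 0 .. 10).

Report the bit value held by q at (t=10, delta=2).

0

t=0 Δ0: v=0 x=0 q=1 u=1 clk=0 r=1 p=1
  Δ1: clk:0→1
  Δ2: p:1→0
  Δ3: x:0→1
  (3Δ to stable)
t=1 Δ0: v=0 x=1 q=1 u=1 clk=1 r=1 p=0
  Δ1: q:1→0, clk:1→0
  (1Δ to stable)
t=2 Δ0: v=0 x=1 q=0 u=1 clk=0 r=1 p=0
  Δ1: clk:0→1
  Δ2: p:0→1
  Δ3: x:1→0
  (3Δ to stable)
t=3 Δ0: v=0 x=0 q=0 u=1 clk=1 r=1 p=1
  Δ1: q:0→1, clk:1→0
  (1Δ to stable)
t=4 Δ0: v=0 x=0 q=1 u=1 clk=0 r=1 p=1
  Δ1: clk:0→1
  Δ2: p:1→0
  Δ3: x:0→1
  (3Δ to stable)
t=5 Δ0: v=0 x=1 q=1 u=1 clk=1 r=1 p=0
  Δ1: q:1→0, clk:1→0
  (1Δ to stable)
t=6 Δ0: v=0 x=1 q=0 u=1 clk=0 r=1 p=0
  Δ1: clk:0→1
  Δ2: p:0→1
  Δ3: x:1→0
  (3Δ to stable)
t=7 Δ0: v=0 x=0 q=0 u=1 clk=1 r=1 p=1
  Δ1: q:0→1, clk:1→0
  (1Δ to stable)
t=8 Δ0: v=0 x=0 q=1 u=1 clk=0 r=1 p=1
  Δ1: clk:0→1
  Δ2: p:1→0
  Δ3: x:0→1
  (3Δ to stable)
t=9 Δ0: v=0 x=1 q=1 u=1 clk=1 r=1 p=0
  Δ1: q:1→0, clk:1→0
  (1Δ to stable)
t=10 Δ0: v=0 x=1 q=0 u=1 clk=0 r=1 p=0
  Δ1: clk:0→1
  Δ2: p:0→1
  Δ3: x:1→0
  (3Δ to stable)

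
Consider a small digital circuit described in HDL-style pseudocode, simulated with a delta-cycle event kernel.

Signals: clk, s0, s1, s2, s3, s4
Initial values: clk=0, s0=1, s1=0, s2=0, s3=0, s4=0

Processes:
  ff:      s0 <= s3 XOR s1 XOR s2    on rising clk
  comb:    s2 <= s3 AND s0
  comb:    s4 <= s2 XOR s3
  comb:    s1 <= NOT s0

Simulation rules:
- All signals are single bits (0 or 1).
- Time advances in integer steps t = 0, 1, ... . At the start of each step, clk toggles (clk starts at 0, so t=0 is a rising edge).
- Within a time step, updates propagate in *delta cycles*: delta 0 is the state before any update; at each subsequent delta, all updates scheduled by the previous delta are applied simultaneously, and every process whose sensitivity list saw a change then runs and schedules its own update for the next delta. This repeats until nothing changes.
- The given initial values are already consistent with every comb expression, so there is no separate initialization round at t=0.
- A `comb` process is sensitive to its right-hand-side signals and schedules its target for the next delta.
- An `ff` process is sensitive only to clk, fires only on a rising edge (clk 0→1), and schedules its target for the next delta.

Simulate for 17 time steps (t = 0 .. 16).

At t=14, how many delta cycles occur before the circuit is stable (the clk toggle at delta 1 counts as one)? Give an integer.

3

[bits: clk,s1,s3,s2,s4,s0]
t=0: Δ0=000001 Δ1=100001 Δ2=100000 Δ3=110000 | 3Δ
t=1: Δ0=110000 Δ1=010000 | 1Δ
t=2: Δ0=010000 Δ1=110000 Δ2=110001 Δ3=100001 | 3Δ
t=3: Δ0=100001 Δ1=000001 | 1Δ
t=4: Δ0=000001 Δ1=100001 Δ2=100000 Δ3=110000 | 3Δ
t=5: Δ0=110000 Δ1=010000 | 1Δ
t=6: Δ0=010000 Δ1=110000 Δ2=110001 Δ3=100001 | 3Δ
t=7: Δ0=100001 Δ1=000001 | 1Δ
t=8: Δ0=000001 Δ1=100001 Δ2=100000 Δ3=110000 | 3Δ
t=9: Δ0=110000 Δ1=010000 | 1Δ
t=10: Δ0=010000 Δ1=110000 Δ2=110001 Δ3=100001 | 3Δ
t=11: Δ0=100001 Δ1=000001 | 1Δ
t=12: Δ0=000001 Δ1=100001 Δ2=100000 Δ3=110000 | 3Δ
t=13: Δ0=110000 Δ1=010000 | 1Δ
t=14: Δ0=010000 Δ1=110000 Δ2=110001 Δ3=100001 | 3Δ
t=15: Δ0=100001 Δ1=000001 | 1Δ
t=16: Δ0=000001 Δ1=100001 Δ2=100000 Δ3=110000 | 3Δ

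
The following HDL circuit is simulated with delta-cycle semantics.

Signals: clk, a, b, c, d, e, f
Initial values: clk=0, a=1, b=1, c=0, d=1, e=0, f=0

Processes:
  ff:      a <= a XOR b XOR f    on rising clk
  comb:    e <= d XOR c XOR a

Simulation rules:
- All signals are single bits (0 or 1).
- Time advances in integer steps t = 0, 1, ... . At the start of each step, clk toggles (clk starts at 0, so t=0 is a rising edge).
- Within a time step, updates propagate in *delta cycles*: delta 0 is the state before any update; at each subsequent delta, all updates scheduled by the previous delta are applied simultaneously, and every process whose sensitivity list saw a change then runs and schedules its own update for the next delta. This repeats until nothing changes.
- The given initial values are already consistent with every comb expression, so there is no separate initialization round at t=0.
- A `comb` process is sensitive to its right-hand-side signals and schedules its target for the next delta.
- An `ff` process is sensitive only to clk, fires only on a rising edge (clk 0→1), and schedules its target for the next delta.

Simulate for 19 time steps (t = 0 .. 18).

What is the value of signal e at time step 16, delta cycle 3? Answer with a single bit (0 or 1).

1

[bits: f,e,d,clk,b,c,a]
t=0: Δ0=0010101 Δ1=0011101 Δ2=0011100 Δ3=0111100 | 3Δ
t=1: Δ0=0111100 Δ1=0110100 | 1Δ
t=2: Δ0=0110100 Δ1=0111100 Δ2=0111101 Δ3=0011101 | 3Δ
t=3: Δ0=0011101 Δ1=0010101 | 1Δ
t=4: Δ0=0010101 Δ1=0011101 Δ2=0011100 Δ3=0111100 | 3Δ
t=5: Δ0=0111100 Δ1=0110100 | 1Δ
t=6: Δ0=0110100 Δ1=0111100 Δ2=0111101 Δ3=0011101 | 3Δ
t=7: Δ0=0011101 Δ1=0010101 | 1Δ
t=8: Δ0=0010101 Δ1=0011101 Δ2=0011100 Δ3=0111100 | 3Δ
t=9: Δ0=0111100 Δ1=0110100 | 1Δ
t=10: Δ0=0110100 Δ1=0111100 Δ2=0111101 Δ3=0011101 | 3Δ
t=11: Δ0=0011101 Δ1=0010101 | 1Δ
t=12: Δ0=0010101 Δ1=0011101 Δ2=0011100 Δ3=0111100 | 3Δ
t=13: Δ0=0111100 Δ1=0110100 | 1Δ
t=14: Δ0=0110100 Δ1=0111100 Δ2=0111101 Δ3=0011101 | 3Δ
t=15: Δ0=0011101 Δ1=0010101 | 1Δ
t=16: Δ0=0010101 Δ1=0011101 Δ2=0011100 Δ3=0111100 | 3Δ
t=17: Δ0=0111100 Δ1=0110100 | 1Δ
t=18: Δ0=0110100 Δ1=0111100 Δ2=0111101 Δ3=0011101 | 3Δ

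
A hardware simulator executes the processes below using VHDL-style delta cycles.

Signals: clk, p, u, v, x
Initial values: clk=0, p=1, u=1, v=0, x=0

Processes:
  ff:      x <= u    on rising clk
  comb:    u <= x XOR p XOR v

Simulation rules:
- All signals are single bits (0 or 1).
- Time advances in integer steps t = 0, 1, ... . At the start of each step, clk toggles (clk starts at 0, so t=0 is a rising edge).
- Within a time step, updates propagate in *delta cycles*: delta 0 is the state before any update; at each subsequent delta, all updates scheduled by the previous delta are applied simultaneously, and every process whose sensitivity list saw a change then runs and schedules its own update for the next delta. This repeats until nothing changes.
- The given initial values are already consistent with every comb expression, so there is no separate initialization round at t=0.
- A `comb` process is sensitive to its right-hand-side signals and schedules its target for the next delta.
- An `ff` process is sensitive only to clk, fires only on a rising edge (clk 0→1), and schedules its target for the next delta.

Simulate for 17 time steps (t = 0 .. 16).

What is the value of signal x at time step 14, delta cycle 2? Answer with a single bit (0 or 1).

[bits: clk,x,p,u,v]
t=0: Δ0=00110 Δ1=10110 Δ2=11110 Δ3=11100 | 3Δ
t=1: Δ0=11100 Δ1=01100 | 1Δ
t=2: Δ0=01100 Δ1=11100 Δ2=10100 Δ3=10110 | 3Δ
t=3: Δ0=10110 Δ1=00110 | 1Δ
t=4: Δ0=00110 Δ1=10110 Δ2=11110 Δ3=11100 | 3Δ
t=5: Δ0=11100 Δ1=01100 | 1Δ
t=6: Δ0=01100 Δ1=11100 Δ2=10100 Δ3=10110 | 3Δ
t=7: Δ0=10110 Δ1=00110 | 1Δ
t=8: Δ0=00110 Δ1=10110 Δ2=11110 Δ3=11100 | 3Δ
t=9: Δ0=11100 Δ1=01100 | 1Δ
t=10: Δ0=01100 Δ1=11100 Δ2=10100 Δ3=10110 | 3Δ
t=11: Δ0=10110 Δ1=00110 | 1Δ
t=12: Δ0=00110 Δ1=10110 Δ2=11110 Δ3=11100 | 3Δ
t=13: Δ0=11100 Δ1=01100 | 1Δ
t=14: Δ0=01100 Δ1=11100 Δ2=10100 Δ3=10110 | 3Δ
t=15: Δ0=10110 Δ1=00110 | 1Δ
t=16: Δ0=00110 Δ1=10110 Δ2=11110 Δ3=11100 | 3Δ

0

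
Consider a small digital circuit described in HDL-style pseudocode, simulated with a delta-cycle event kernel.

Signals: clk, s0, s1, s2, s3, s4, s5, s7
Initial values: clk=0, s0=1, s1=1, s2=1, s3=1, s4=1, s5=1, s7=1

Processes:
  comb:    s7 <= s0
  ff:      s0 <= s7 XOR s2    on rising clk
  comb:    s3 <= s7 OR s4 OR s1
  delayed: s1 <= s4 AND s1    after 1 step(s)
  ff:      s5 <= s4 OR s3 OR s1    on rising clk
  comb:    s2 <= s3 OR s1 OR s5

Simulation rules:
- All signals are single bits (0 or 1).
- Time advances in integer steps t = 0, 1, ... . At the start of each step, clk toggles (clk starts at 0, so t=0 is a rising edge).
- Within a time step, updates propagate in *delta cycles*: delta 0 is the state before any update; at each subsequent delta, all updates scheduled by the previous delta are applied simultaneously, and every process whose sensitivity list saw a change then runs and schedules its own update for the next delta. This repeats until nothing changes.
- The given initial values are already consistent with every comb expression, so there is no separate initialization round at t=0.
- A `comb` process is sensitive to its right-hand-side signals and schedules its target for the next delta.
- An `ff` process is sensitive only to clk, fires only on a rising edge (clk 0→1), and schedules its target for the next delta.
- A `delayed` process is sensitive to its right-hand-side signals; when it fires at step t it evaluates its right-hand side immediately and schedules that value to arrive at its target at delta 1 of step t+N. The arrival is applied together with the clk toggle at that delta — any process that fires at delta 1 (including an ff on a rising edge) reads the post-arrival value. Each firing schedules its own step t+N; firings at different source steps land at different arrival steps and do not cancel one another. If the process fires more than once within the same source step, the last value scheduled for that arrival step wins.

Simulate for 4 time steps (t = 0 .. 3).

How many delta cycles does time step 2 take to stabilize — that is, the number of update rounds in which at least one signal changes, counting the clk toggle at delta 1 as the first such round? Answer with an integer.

t=0 Δ0: s4=1 clk=0 s0=1 s5=1 s3=1 s7=1 s1=1 s2=1
  Δ1: clk:0→1
  Δ2: s0:1→0
  Δ3: s7:1→0
  (3Δ to stable)
t=1 Δ0: s4=1 clk=1 s0=0 s5=1 s3=1 s7=0 s1=1 s2=1
  Δ1: clk:1→0
  (1Δ to stable)
t=2 Δ0: s4=1 clk=0 s0=0 s5=1 s3=1 s7=0 s1=1 s2=1
  Δ1: clk:0→1
  Δ2: s0:0→1
  Δ3: s7:0→1
  (3Δ to stable)
t=3 Δ0: s4=1 clk=1 s0=1 s5=1 s3=1 s7=1 s1=1 s2=1
  Δ1: clk:1→0
  (1Δ to stable)

3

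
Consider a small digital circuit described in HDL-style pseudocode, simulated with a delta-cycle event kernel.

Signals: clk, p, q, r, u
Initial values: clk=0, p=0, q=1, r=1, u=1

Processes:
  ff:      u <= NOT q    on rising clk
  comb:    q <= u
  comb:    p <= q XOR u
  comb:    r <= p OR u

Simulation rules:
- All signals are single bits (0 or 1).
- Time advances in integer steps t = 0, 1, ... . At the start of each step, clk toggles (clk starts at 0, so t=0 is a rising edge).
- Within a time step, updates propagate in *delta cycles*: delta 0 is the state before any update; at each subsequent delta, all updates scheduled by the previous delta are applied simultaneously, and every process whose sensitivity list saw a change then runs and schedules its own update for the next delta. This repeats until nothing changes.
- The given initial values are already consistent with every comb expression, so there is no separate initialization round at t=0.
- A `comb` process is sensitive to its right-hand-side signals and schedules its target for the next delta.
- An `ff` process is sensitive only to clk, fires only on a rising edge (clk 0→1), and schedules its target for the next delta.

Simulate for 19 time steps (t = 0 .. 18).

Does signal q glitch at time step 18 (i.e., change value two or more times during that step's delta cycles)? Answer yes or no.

[bits: r,u,q,clk,p]
t=0: Δ0=11100 Δ1=11110 Δ2=10110 Δ3=00011 Δ4=10010 Δ5=00010 | 5Δ
t=1: Δ0=00010 Δ1=00000 | 1Δ
t=2: Δ0=00000 Δ1=00010 Δ2=01010 Δ3=11111 Δ4=11110 | 4Δ
t=3: Δ0=11110 Δ1=11100 | 1Δ
t=4: Δ0=11100 Δ1=11110 Δ2=10110 Δ3=00011 Δ4=10010 Δ5=00010 | 5Δ
t=5: Δ0=00010 Δ1=00000 | 1Δ
t=6: Δ0=00000 Δ1=00010 Δ2=01010 Δ3=11111 Δ4=11110 | 4Δ
t=7: Δ0=11110 Δ1=11100 | 1Δ
t=8: Δ0=11100 Δ1=11110 Δ2=10110 Δ3=00011 Δ4=10010 Δ5=00010 | 5Δ
t=9: Δ0=00010 Δ1=00000 | 1Δ
t=10: Δ0=00000 Δ1=00010 Δ2=01010 Δ3=11111 Δ4=11110 | 4Δ
t=11: Δ0=11110 Δ1=11100 | 1Δ
t=12: Δ0=11100 Δ1=11110 Δ2=10110 Δ3=00011 Δ4=10010 Δ5=00010 | 5Δ
t=13: Δ0=00010 Δ1=00000 | 1Δ
t=14: Δ0=00000 Δ1=00010 Δ2=01010 Δ3=11111 Δ4=11110 | 4Δ
t=15: Δ0=11110 Δ1=11100 | 1Δ
t=16: Δ0=11100 Δ1=11110 Δ2=10110 Δ3=00011 Δ4=10010 Δ5=00010 | 5Δ
t=17: Δ0=00010 Δ1=00000 | 1Δ
t=18: Δ0=00000 Δ1=00010 Δ2=01010 Δ3=11111 Δ4=11110 | 4Δ

no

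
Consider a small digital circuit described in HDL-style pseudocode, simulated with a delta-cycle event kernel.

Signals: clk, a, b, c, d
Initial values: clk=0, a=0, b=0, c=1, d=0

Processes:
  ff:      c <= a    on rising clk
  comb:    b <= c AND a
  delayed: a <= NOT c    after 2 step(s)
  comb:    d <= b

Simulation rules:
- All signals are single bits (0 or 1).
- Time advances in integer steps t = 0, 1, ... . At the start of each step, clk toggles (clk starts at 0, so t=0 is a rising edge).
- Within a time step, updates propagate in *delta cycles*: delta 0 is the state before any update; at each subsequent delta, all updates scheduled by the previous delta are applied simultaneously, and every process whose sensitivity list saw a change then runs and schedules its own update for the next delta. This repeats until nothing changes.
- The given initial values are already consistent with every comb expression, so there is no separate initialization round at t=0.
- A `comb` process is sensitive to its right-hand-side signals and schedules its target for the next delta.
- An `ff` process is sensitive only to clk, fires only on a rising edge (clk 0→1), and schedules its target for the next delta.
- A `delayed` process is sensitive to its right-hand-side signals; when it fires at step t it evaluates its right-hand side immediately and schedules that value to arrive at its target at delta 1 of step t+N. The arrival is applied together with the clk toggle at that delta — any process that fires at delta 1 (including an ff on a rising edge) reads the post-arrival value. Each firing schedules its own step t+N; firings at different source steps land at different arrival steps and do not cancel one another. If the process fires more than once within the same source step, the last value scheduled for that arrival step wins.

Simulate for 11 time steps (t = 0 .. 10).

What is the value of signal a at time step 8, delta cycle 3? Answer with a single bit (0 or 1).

0

t=0 Δ0: a=0 clk=0 c=1 d=0 b=0
  Δ1: clk:0→1
  Δ2: c:1→0
  (2Δ to stable)
t=1 Δ0: a=0 clk=1 c=0 d=0 b=0
  Δ1: clk:1→0
  (1Δ to stable)
t=2 Δ0: a=0 clk=0 c=0 d=0 b=0
  Δ1: a:0→1, clk:0→1
  Δ2: c:0→1
  Δ3: b:0→1
  Δ4: d:0→1
  (4Δ to stable)
t=3 Δ0: a=1 clk=1 c=1 d=1 b=1
  Δ1: clk:1→0
  (1Δ to stable)
t=4 Δ0: a=1 clk=0 c=1 d=1 b=1
  Δ1: a:1→0, clk:0→1
  Δ2: c:1→0, b:1→0
  Δ3: d:1→0
  (3Δ to stable)
t=5 Δ0: a=0 clk=1 c=0 d=0 b=0
  Δ1: clk:1→0
  (1Δ to stable)
t=6 Δ0: a=0 clk=0 c=0 d=0 b=0
  Δ1: a:0→1, clk:0→1
  Δ2: c:0→1
  Δ3: b:0→1
  Δ4: d:0→1
  (4Δ to stable)
t=7 Δ0: a=1 clk=1 c=1 d=1 b=1
  Δ1: clk:1→0
  (1Δ to stable)
t=8 Δ0: a=1 clk=0 c=1 d=1 b=1
  Δ1: a:1→0, clk:0→1
  Δ2: c:1→0, b:1→0
  Δ3: d:1→0
  (3Δ to stable)
t=9 Δ0: a=0 clk=1 c=0 d=0 b=0
  Δ1: clk:1→0
  (1Δ to stable)
t=10 Δ0: a=0 clk=0 c=0 d=0 b=0
  Δ1: a:0→1, clk:0→1
  Δ2: c:0→1
  Δ3: b:0→1
  Δ4: d:0→1
  (4Δ to stable)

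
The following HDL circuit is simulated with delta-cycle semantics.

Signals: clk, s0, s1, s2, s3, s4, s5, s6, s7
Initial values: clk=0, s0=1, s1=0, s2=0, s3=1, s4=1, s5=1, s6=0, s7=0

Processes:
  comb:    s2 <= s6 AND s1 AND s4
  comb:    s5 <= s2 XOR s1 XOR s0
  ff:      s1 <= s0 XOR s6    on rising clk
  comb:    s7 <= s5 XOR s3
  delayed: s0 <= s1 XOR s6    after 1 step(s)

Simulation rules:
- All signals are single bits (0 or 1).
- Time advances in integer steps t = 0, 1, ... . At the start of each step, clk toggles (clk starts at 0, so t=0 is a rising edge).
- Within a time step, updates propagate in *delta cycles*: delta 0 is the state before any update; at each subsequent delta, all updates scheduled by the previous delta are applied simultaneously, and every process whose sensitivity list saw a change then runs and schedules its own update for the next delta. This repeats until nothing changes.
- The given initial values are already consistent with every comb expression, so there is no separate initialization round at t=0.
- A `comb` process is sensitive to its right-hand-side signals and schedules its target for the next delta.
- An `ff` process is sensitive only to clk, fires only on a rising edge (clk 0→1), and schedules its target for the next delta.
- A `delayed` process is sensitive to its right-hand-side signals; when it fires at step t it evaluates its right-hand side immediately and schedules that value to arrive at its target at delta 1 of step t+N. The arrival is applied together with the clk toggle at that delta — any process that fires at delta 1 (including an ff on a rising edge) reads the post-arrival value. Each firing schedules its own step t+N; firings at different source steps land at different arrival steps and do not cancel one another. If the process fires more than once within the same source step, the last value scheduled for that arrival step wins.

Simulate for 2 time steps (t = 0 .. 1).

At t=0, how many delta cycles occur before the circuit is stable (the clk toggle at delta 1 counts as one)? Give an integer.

t0.Δ0 clk=0 s4=1 s6=0 s0=1 s5=1 s2=0 s7=0 s1=0 s3=1
t0.Δ1 clk=1 s4=1 s6=0 s0=1 s5=1 s2=0 s7=0 s1=0 s3=1
t0.Δ2 clk=1 s4=1 s6=0 s0=1 s5=1 s2=0 s7=0 s1=1 s3=1
t0.Δ3 clk=1 s4=1 s6=0 s0=1 s5=0 s2=0 s7=0 s1=1 s3=1
t0.Δ4 clk=1 s4=1 s6=0 s0=1 s5=0 s2=0 s7=1 s1=1 s3=1
t1.Δ0 clk=1 s4=1 s6=0 s0=1 s5=0 s2=0 s7=1 s1=1 s3=1
t1.Δ1 clk=0 s4=1 s6=0 s0=1 s5=0 s2=0 s7=1 s1=1 s3=1

4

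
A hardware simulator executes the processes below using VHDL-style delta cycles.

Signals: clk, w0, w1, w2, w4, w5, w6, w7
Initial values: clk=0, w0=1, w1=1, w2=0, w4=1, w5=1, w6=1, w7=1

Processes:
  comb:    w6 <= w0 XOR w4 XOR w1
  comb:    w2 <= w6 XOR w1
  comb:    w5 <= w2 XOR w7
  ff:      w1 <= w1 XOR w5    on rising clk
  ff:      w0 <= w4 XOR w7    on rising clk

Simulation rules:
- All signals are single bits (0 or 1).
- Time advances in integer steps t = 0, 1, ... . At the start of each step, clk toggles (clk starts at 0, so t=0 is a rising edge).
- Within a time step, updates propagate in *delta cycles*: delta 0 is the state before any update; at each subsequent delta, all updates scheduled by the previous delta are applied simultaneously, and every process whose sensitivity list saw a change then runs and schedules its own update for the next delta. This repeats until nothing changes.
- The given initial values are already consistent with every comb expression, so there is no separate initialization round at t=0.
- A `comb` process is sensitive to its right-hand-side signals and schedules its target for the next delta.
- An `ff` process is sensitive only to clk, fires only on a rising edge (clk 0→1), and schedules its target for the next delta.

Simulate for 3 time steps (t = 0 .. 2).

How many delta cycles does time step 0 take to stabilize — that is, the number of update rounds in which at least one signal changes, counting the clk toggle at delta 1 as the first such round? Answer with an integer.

4

t=0 Δ0: w5=1 w1=1 w7=1 clk=0 w2=0 w0=1 w6=1 w4=1
  Δ1: clk:0→1
  Δ2: w1:1→0, w0:1→0
  Δ3: w2:0→1
  Δ4: w5:1→0
  (4Δ to stable)
t=1 Δ0: w5=0 w1=0 w7=1 clk=1 w2=1 w0=0 w6=1 w4=1
  Δ1: clk:1→0
  (1Δ to stable)
t=2 Δ0: w5=0 w1=0 w7=1 clk=0 w2=1 w0=0 w6=1 w4=1
  Δ1: clk:0→1
  (1Δ to stable)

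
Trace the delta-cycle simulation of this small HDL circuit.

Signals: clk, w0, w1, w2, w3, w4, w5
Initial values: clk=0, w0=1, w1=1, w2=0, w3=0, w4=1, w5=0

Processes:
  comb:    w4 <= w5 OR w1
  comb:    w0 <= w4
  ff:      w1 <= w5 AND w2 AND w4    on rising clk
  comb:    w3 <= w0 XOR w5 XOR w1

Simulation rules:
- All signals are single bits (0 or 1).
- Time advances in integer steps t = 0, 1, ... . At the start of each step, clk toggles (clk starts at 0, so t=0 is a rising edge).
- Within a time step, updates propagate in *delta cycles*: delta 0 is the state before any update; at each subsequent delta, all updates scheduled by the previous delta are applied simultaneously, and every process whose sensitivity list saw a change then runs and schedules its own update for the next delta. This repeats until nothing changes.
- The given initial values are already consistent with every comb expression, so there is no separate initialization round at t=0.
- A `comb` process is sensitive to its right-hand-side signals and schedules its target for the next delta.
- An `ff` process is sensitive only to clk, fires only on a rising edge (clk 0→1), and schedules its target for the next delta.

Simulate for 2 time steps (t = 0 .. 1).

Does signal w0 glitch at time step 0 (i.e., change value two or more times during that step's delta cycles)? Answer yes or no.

[bits: clk,w0,w2,w5,w3,w4,w1]
t=0: Δ0=0100011 Δ1=1100011 Δ2=1100010 Δ3=1100100 Δ4=1000100 Δ5=1000000 | 5Δ
t=1: Δ0=1000000 Δ1=0000000 | 1Δ

no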